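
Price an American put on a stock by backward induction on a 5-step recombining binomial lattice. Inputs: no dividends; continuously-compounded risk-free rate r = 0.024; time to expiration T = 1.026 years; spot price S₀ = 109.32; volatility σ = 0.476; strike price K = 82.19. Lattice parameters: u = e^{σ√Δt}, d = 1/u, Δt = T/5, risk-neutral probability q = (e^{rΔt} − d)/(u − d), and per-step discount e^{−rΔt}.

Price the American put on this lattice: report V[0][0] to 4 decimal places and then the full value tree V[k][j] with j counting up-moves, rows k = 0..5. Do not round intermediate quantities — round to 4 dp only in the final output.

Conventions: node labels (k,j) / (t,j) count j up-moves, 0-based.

Δt=0.20520, u=1.24063, d=0.80604, q=0.45766, disc=e^(-rΔt)=0.99509
k=5 terminal: V=max(K-S,0) → 44.9954 24.9410 0.0000 0.0000 0.0000 0.0000
k=4: j=0 S=46.1449 intr=36.0451 cont=35.6413 V=36.0451[EX]; j=1 S=71.0251 intr=11.1649 cont=13.4600 V=13.4600[hold]; j=2 S=109.3200 intr=0.0000 cont=0.0000 V=0.0000[hold]; j=3 S=168.2626 intr=0.0000 cont=0.0000 V=0.0000[hold]; j=4 S=258.9856 intr=0.0000 cont=0.0000 V=0.0000[hold]
k=3: j=0 S=57.2490 intr=24.9410 cont=25.5825 V=25.5825[hold]; j=1 S=88.1162 intr=0.0000 cont=7.2640 V=7.2640[hold]; j=2 S=135.6262 intr=0.0000 cont=0.0000 V=0.0000[hold]; j=3 S=208.7525 intr=0.0000 cont=0.0000 V=0.0000[hold]
k=2: j=0 S=71.0251 intr=11.1649 cont=17.1143 V=17.1143[hold]; j=1 S=109.3200 intr=0.0000 cont=3.9202 V=3.9202[hold]; j=2 S=168.2626 intr=0.0000 cont=0.0000 V=0.0000[hold]
k=1: j=0 S=88.1162 intr=0.0000 cont=11.0215 V=11.0215[hold]; j=1 S=135.6262 intr=0.0000 cont=2.1156 V=2.1156[hold]
k=0: j=0 S=109.3200 intr=0.0000 cont=6.9115 V=6.9115[hold]

price = 6.9115
tree:
6.9115
11.0215 2.1156
17.1143 3.9202 0.0000
25.5825 7.2640 0.0000 0.0000
36.0451 13.4600 0.0000 0.0000 0.0000
44.9954 24.9410 0.0000 0.0000 0.0000 0.0000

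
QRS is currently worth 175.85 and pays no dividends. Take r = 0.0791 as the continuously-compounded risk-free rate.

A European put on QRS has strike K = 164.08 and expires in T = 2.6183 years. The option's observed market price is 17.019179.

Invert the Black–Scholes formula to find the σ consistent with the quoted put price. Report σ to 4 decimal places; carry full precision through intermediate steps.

sigma = 0.3487

At σ = 0.3487 the Black–Scholes value reproduces the quote:
σ√T = 0.3487·√2.6183 = 0.564237
d₁ = (ln(S/K) + (r+σ²/2)T) / (σ√T) = (ln(175.85/164.08) + (0.0791+0.3487²/2)·2.6183) / 0.564237 = (0.069277 + 0.366289) / 0.564237 = 0.771957
d₂ = d₁ − σ√T = 0.771957 − 0.564237 = 0.207719
e^{−rT} = 0.812932
N(−d₁) = 0.220070,  N(−d₂) = 0.417724
V = K·e^{−rT}·N(−d₂) − S·N(−d₁) = 55.718503 − 38.699324 = 17.019179 (matching the quote); vega is positive throughout, so no other σ reproduces this price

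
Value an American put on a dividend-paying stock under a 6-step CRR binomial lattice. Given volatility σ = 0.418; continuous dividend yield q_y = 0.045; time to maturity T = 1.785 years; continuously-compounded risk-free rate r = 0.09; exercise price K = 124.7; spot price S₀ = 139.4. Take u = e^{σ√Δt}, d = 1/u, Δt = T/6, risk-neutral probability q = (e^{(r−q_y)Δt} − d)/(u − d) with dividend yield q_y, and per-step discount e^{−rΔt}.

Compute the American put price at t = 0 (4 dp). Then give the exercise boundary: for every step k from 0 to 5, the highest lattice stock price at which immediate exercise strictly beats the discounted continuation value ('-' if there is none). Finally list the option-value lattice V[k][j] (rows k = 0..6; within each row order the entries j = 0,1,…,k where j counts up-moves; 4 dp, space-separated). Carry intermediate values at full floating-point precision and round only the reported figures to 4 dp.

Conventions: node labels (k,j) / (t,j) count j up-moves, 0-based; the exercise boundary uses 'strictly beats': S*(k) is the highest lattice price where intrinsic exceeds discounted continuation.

price = 17.3920
boundary = - - - 70.3422 56.0015 70.3422
tree:
17.3920
26.3154 8.4307
38.5653 14.1535 2.5273
54.3578 23.1526 4.9216 0.0000
68.6985 36.5001 9.5841 0.0000 0.0000
80.1155 54.3578 18.6637 0.0000 0.0000 0.0000
89.2049 68.6985 36.3450 0.0000 0.0000 0.0000 0.0000

Δt=0.29750, u=1.25608, d=0.79613, q=0.47255, disc=e^(-rΔt)=0.97358
k=6 terminal: V=max(K-S,0) → 89.2049 68.6985 36.3450 0.0000 0.0000 0.0000 0.0000
k=5: j=0 S=44.5845 intr=80.1155 cont=77.4138 V=80.1155[EX]; j=1 S=70.3422 intr=54.3578 cont=51.9987 V=54.3578[EX]; j=2 S=110.9806 intr=13.7194 cont=18.6637 V=18.6637[hold]; j=3 S=175.0969 intr=0.0000 cont=0.0000 V=0.0000[hold]; j=4 S=276.2548 intr=0.0000 cont=0.0000 V=0.0000[hold]; j=5 S=435.8543 intr=0.0000 cont=0.0000 V=0.0000[hold]  S*(5)=70.3422
k=4: j=0 S=56.0015 intr=68.6985 cont=66.1486 V=68.6985[EX]; j=1 S=88.3550 intr=36.3450 cont=36.5001 V=36.5001[hold]; j=2 S=139.4000 intr=0.0000 cont=9.5841 V=9.5841[hold]; j=3 S=219.9349 intr=0.0000 cont=0.0000 V=0.0000[hold]; j=4 S=346.9969 intr=0.0000 cont=0.0000 V=0.0000[hold]  S*(4)=56.0015
k=3: j=0 S=70.3422 intr=54.3578 cont=52.0701 V=54.3578[EX]; j=1 S=110.9806 intr=13.7194 cont=23.1526 V=23.1526[hold]; j=2 S=175.0969 intr=0.0000 cont=4.9216 V=4.9216[hold]; j=3 S=276.2548 intr=0.0000 cont=0.0000 V=0.0000[hold]  S*(3)=70.3422
k=2: j=0 S=88.3550 intr=36.3450 cont=38.5653 V=38.5653[hold]; j=1 S=139.4000 intr=0.0000 cont=14.1535 V=14.1535[hold]; j=2 S=219.9349 intr=0.0000 cont=2.5273 V=2.5273[hold]  S*(2)=-
k=1: j=0 S=110.9806 intr=13.7194 cont=26.3154 V=26.3154[hold]; j=1 S=175.0969 intr=0.0000 cont=8.4307 V=8.4307[hold]  S*(1)=-
k=0: j=0 S=139.4000 intr=0.0000 cont=17.3920 V=17.3920[hold]  S*(0)=-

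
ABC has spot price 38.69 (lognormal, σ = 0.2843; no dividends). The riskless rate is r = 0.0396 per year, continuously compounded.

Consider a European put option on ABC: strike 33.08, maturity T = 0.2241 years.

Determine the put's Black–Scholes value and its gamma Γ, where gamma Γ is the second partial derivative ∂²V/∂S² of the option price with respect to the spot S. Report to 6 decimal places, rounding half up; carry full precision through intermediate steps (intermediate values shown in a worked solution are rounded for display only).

σ√T = 0.2843·√0.2241 = 0.134585
d₁ = (ln(S/K) + (r+σ²/2)T) / (σ√T) = (ln(38.69/33.08) + (0.0396+0.2843²/2)·0.2241) / 0.134585 = (0.156652 + 0.017931) / 0.134585 = 1.297194
d₂ = d₁ − σ√T = 1.297194 − 0.134585 = 1.162608
e^{−rT} = 0.991165
N(−d₁) = 0.097282,  N(−d₂) = 0.122494
Put price V = K·e^{−rT}·N(−d₂) − S·N(−d₁) = 4.016308 − 3.763851 = 0.252457
φ(d₁) = (1/√(2π))·e^{−d₁²/2} = 0.171994
Γ = φ(d₁) / (S·σ·√T) = 0.033031

price = 0.252457
Γ = 0.033031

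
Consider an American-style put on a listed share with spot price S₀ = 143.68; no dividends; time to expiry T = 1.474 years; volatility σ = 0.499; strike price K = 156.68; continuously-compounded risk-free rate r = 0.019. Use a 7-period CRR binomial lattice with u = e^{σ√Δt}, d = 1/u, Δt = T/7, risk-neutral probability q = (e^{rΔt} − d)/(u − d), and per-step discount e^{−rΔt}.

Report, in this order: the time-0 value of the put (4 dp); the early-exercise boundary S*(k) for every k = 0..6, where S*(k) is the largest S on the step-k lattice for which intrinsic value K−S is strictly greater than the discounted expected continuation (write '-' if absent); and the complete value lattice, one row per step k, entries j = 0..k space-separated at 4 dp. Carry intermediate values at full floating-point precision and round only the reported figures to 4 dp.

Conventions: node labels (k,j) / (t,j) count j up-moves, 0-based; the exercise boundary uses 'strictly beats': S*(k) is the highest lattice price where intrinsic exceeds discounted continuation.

price = 41.0654
boundary = - - - 72.2870 57.4930 72.2870 90.8878
tree:
41.0654
54.0443 25.6741
68.8110 36.5979 12.6409
84.3930 50.5060 20.0389 3.7722
99.1870 66.9412 31.0028 6.9072 0.0000
110.9533 84.3930 46.3496 12.6476 0.0000 0.0000
120.3116 99.1870 65.7922 23.1587 0.0000 0.0000 0.0000
127.7546 110.9533 84.3930 42.4051 0.0000 0.0000 0.0000 0.0000

Δt=0.21057  u=1.25732  d=0.79534  q=0.45168  discount=0.99601
step 7 (expiry): payoffs max(K−S,0) = 127.7546 110.9533 84.3930 42.4051 0.0000 0.0000 0.0000 0.0000
step 6: (k=6,j=0): S=36.3684, K−S=120.3116, hold=119.6860 ⇒ V=120.3116 exercise | (k=6,j=1): S=57.4930, K−S=99.1870, hold=98.5614 ⇒ V=99.1870 exercise | (k=6,j=2): S=90.8878, K−S=65.7922, hold=65.1666 ⇒ V=65.7922 exercise | (k=6,j=3): S=143.6800, K−S=13.0000, hold=23.1587 ⇒ V=23.1587 continue | (k=6,j=4): S=227.1366, K−S=0.0000, hold=0.0000 ⇒ V=0.0000 continue | (k=6,j=5): S=359.0689, K−S=0.0000, hold=0.0000 ⇒ V=0.0000 continue | (k=6,j=6): S=567.6342, K−S=0.0000, hold=0.0000 ⇒ V=0.0000 continue  boundary S*=90.8878
step 5: (k=5,j=0): S=45.7267, K−S=110.9533, hold=110.3277 ⇒ V=110.9533 exercise | (k=5,j=1): S=72.2870, K−S=84.3930, hold=83.7674 ⇒ V=84.3930 exercise | (k=5,j=2): S=114.2749, K−S=42.4051, hold=46.3496 ⇒ V=46.3496 continue | (k=5,j=3): S=180.6515, K−S=0.0000, hold=12.6476 ⇒ V=12.6476 continue | (k=5,j=4): S=285.5831, K−S=0.0000, hold=0.0000 ⇒ V=0.0000 continue | (k=5,j=5): S=451.4641, K−S=0.0000, hold=0.0000 ⇒ V=0.0000 continue  boundary S*=72.2870
step 4: (k=4,j=0): S=57.4930, K−S=99.1870, hold=98.5614 ⇒ V=99.1870 exercise | (k=4,j=1): S=90.8878, K−S=65.7922, hold=66.9412 ⇒ V=66.9412 continue | (k=4,j=2): S=143.6800, K−S=13.0000, hold=31.0028 ⇒ V=31.0028 continue | (k=4,j=3): S=227.1366, K−S=0.0000, hold=6.9072 ⇒ V=6.9072 continue | (k=4,j=4): S=359.0689, K−S=0.0000, hold=0.0000 ⇒ V=0.0000 continue  boundary S*=57.4930
step 3: (k=3,j=0): S=72.2870, K−S=84.3930, hold=84.2843 ⇒ V=84.3930 exercise | (k=3,j=1): S=114.2749, K−S=42.4051, hold=50.5060 ⇒ V=50.5060 continue | (k=3,j=2): S=180.6515, K−S=0.0000, hold=20.0389 ⇒ V=20.0389 continue | (k=3,j=3): S=285.5831, K−S=0.0000, hold=3.7722 ⇒ V=3.7722 continue  boundary S*=72.2870
step 2: (k=2,j=0): S=90.8878, K−S=65.7922, hold=68.8110 ⇒ V=68.8110 continue | (k=2,j=1): S=143.6800, K−S=13.0000, hold=36.5979 ⇒ V=36.5979 continue | (k=2,j=2): S=227.1366, K−S=0.0000, hold=12.6409 ⇒ V=12.6409 continue  boundary S*=-
step 1: (k=1,j=0): S=114.2749, K−S=42.4051, hold=54.0443 ⇒ V=54.0443 continue | (k=1,j=1): S=180.6515, K−S=0.0000, hold=25.6741 ⇒ V=25.6741 continue  boundary S*=-
step 0: (k=0,j=0): S=143.6800, K−S=13.0000, hold=41.0654 ⇒ V=41.0654 continue  boundary S*=-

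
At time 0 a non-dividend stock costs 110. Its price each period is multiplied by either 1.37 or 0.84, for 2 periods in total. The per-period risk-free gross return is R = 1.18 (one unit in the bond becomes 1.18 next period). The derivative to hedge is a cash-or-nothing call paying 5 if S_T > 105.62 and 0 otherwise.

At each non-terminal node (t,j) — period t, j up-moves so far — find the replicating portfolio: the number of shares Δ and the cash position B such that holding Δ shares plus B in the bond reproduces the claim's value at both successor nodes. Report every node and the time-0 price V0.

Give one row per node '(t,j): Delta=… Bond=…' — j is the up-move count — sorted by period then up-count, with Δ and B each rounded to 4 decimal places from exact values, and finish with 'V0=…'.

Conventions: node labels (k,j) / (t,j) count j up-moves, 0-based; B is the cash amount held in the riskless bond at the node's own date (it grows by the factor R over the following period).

Under the risk-neutral measure, an up-move has probability p* = (R−d)/(u−d) = 0.6415 and values discount at R = 1.18.
Expiry values: V(2,0)=0.0000, V(2,1)=5.0000, V(2,2)=5.0000
  t=1,j=0: stock 92.4000 → up 126.5880 (V=5.0000), down 77.6160 (V=0.0000). Price 2.7183; hedge Δ=0.1021, bond B=-6.7157.
  t=1,j=1: stock 150.7000 → up 206.4590 (V=5.0000), down 126.5880 (V=5.0000). Price 4.2373; hedge Δ=0.0000, bond B=4.2373.
  t=0,j=0: stock 110.0000 → up 150.7000 (V=4.2373), down 92.4000 (V=2.7183). Price 3.1294; hedge Δ=0.0261, bond B=0.2633.
Check: Δ(0,0)·S0 + B(0,0) = 3.1294 = V0.

(0,0): Delta=0.0261 Bond=0.2633
(1,0): Delta=0.1021 Bond=-6.7157
(1,1): Delta=0.0000 Bond=4.2373
V0=3.1294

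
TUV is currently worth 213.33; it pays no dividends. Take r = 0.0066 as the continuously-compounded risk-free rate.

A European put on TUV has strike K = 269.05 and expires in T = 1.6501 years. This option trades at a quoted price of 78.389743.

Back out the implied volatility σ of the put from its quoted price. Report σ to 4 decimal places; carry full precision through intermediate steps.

At σ = 0.3913 the Black–Scholes value reproduces the quote:
σ√T = 0.3913·√1.6501 = 0.502649
d₁ = (ln(S/K) + (r+σ²/2)T) / (σ√T) = (ln(213.33/269.05) + (0.0066+0.3913²/2)·1.6501) / 0.502649 = (-0.232057 + 0.137219) / 0.502649 = -0.188677
d₂ = d₁ − σ√T = -0.188677 − 0.502649 = -0.691326
e^{−rT} = 0.989168
N(−d₁) = 0.574827,  N(−d₂) = 0.755320
V = K·e^{−rT}·N(−d₂) − S·N(−d₁) = 201.017568 − 122.627825 = 78.389743 (matching the quote); vega is positive throughout, so no other σ reproduces this price

sigma = 0.3913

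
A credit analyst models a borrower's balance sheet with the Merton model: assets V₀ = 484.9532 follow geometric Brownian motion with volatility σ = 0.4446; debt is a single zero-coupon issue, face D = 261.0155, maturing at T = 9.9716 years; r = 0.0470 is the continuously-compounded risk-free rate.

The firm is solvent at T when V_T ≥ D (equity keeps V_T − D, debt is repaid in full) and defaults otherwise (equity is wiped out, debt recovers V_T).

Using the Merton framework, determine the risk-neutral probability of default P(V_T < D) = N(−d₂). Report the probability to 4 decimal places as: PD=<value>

Apply the equity-as-call identities (strike 261.0155, horizon 9.9716 years):
d₁ = [ln(V₀/D) + (r + σ²/2)T] / (σ√T)
   = [ln(484.9532/261.0155) + (0.0470 + 0.5·0.4446²)·9.9716] / (0.4446·√9.9716)
   = [0.619473 + 1.454204] / 1.403951 = 1.477029
d₂ = d₁ − σ√T = 1.477029 − 1.403951 = 0.073079
risk-neutral PD = N(−d₂) = N(-0.073079) = 0.470872

PD=0.4709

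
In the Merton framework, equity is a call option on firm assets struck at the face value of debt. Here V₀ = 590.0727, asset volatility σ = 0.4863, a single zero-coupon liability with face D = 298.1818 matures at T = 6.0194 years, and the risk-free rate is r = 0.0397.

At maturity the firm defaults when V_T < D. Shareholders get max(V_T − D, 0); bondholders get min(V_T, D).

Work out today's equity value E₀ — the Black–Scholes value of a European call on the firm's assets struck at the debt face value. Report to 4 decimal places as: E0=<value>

Apply the equity-as-call identities (strike 298.1818, horizon 6.0194 years):
d₁ = [ln(V₀/D) + (r + σ²/2)T] / (σ√T)
   = [ln(590.0727/298.1818) + (0.0397 + 0.5·0.4863²)·6.0194] / (0.4863·√6.0194)
   = [0.682542 + 0.950727] / 1.193111 = 1.368917
d₂ = d₁ − σ√T = 1.368917 − 1.193111 = 0.175806
N(d₁) = 0.914487,  N(d₂) = 0.569777,  e^(−rT) = 0.787438
E₀ = V₀·N(d₁) − D·e^(−rT)·N(d₂)
   = 590.0727·0.914487 − 298.1818·0.787438·0.569777 = 405.830571

E0=405.8306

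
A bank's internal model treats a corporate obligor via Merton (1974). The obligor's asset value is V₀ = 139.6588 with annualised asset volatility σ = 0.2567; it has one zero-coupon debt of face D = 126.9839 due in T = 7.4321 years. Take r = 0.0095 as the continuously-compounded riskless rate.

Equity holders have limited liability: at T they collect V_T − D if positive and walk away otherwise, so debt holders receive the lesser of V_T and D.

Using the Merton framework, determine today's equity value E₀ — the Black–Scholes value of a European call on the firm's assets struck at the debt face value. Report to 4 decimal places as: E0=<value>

With assets at 139.6588 and a single debt payment of 126.9839 at 7.4321 years:
d₁ = [ln(V₀/D) + (r + σ²/2)T] / (σ√T)
   = [ln(139.6588/126.9839) + (0.0095 + 0.5·0.2567²)·7.4321] / (0.2567·√7.4321)
   = [0.095142 + 0.315474] / 0.699812 = 0.586751
d₂ = d₁ − σ√T = 0.586751 − 0.699812 = -0.113061
N(d₁) = 0.721315,  N(d₂) = 0.454991,  e^(−rT) = 0.931830
E₀ = V₀·N(d₁) − D·e^(−rT)·N(d₂)
   = 139.6588·0.721315 − 126.9839·0.931830·0.454991 = 46.900027

E0=46.9000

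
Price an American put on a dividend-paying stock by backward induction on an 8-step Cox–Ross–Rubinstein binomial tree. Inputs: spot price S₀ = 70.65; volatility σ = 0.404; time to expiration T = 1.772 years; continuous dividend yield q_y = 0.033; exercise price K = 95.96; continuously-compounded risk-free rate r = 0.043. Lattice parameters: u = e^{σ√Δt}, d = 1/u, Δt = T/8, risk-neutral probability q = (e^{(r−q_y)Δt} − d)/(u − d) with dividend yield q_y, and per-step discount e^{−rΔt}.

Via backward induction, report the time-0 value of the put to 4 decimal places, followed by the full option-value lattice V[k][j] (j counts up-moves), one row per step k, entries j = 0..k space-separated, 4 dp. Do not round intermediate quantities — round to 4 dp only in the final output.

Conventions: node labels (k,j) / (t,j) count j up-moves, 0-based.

Δt=0.22150  u=1.20942  d=0.82685  q=0.45840  discount=0.99052
step 8 (expiry): payoffs max(K−S,0) = 80.5250 73.3834 62.9376 47.6585 25.3100 0.0000 0.0000 0.0000 0.0000
k=7: (k=7,j=0): S=18.6673, K−S=77.2927, hold=76.5190 ⇒ V=77.2927 exercise | (k=7,j=1): S=27.3044, K−S=68.6556, hold=67.9448 ⇒ V=68.6556 exercise | (k=7,j=2): S=39.9379, K−S=56.0221, hold=55.4034 ⇒ V=56.0221 exercise | (k=7,j=3): S=58.4166, K−S=37.5434, hold=37.0592 ⇒ V=37.5434 exercise | (k=7,j=4): S=85.4452, K−S=10.5148, hold=13.5778 ⇒ V=13.5778 continue | (k=7,j=5): S=124.9797, K−S=0.0000, hold=0.0000 ⇒ V=0.0000 continue | (k=7,j=6): S=182.8062, K−S=0.0000, hold=0.0000 ⇒ V=0.0000 continue | (k=7,j=7): S=267.3883, K−S=0.0000, hold=0.0000 ⇒ V=0.0000 continue
k=6: (k=6,j=0): S=22.5766, K−S=73.3834, hold=72.6382 ⇒ V=73.3834 exercise | (k=6,j=1): S=33.0224, K−S=62.9376, hold=62.2684 ⇒ V=62.9376 exercise | (k=6,j=2): S=48.3015, K−S=47.6585, hold=47.1006 ⇒ V=47.6585 exercise | (k=6,j=3): S=70.6500, K−S=25.3100, hold=26.3057 ⇒ V=26.3057 continue | (k=6,j=4): S=103.3389, K−S=0.0000, hold=7.2840 ⇒ V=7.2840 continue | (k=6,j=5): S=151.1524, K−S=0.0000, hold=0.0000 ⇒ V=0.0000 continue | (k=6,j=6): S=221.0888, K−S=0.0000, hold=0.0000 ⇒ V=0.0000 continue
k=5: (k=5,j=0): S=27.3044, K−S=68.6556, hold=67.9448 ⇒ V=68.6556 exercise | (k=5,j=1): S=39.9379, K−S=56.0221, hold=55.4034 ⇒ V=56.0221 exercise | (k=5,j=2): S=58.4166, K−S=37.5434, hold=37.5113 ⇒ V=37.5434 exercise | (k=5,j=3): S=85.4452, K−S=10.5148, hold=17.4194 ⇒ V=17.4194 continue | (k=5,j=4): S=124.9797, K−S=0.0000, hold=3.9076 ⇒ V=3.9076 continue | (k=5,j=5): S=182.8062, K−S=0.0000, hold=0.0000 ⇒ V=0.0000 continue
k=4: (k=4,j=0): S=33.0224, K−S=62.9376, hold=62.2684 ⇒ V=62.9376 exercise | (k=4,j=1): S=48.3015, K−S=47.6585, hold=47.1006 ⇒ V=47.6585 exercise | (k=4,j=2): S=70.6500, K−S=25.3100, hold=28.0500 ⇒ V=28.0500 continue | (k=4,j=3): S=103.3389, K−S=0.0000, hold=11.1191 ⇒ V=11.1191 continue | (k=4,j=4): S=151.1524, K−S=0.0000, hold=2.0963 ⇒ V=2.0963 continue
k=3: (k=3,j=0): S=39.9379, K−S=56.0221, hold=55.4034 ⇒ V=56.0221 exercise | (k=3,j=1): S=58.4166, K−S=37.5434, hold=38.3033 ⇒ V=38.3033 continue | (k=3,j=2): S=85.4452, K−S=10.5148, hold=20.0965 ⇒ V=20.0965 continue | (k=3,j=3): S=124.9797, K−S=0.0000, hold=6.9168 ⇒ V=6.9168 continue
k=2: (k=2,j=0): S=48.3015, K−S=47.6585, hold=47.4457 ⇒ V=47.6585 exercise | (k=2,j=1): S=70.6500, K−S=25.3100, hold=29.6732 ⇒ V=29.6732 continue | (k=2,j=2): S=103.3389, K−S=0.0000, hold=13.9216 ⇒ V=13.9216 continue
k=1: (k=1,j=0): S=58.4166, K−S=37.5434, hold=39.0404 ⇒ V=39.0404 continue | (k=1,j=1): S=85.4452, K−S=10.5148, hold=22.2398 ⇒ V=22.2398 continue
k=0: (k=0,j=0): S=70.6500, K−S=25.3100, hold=31.0418 ⇒ V=31.0418 continue

price = 31.0418
tree:
31.0418
39.0404 22.2398
47.6585 29.6732 13.9216
56.0221 38.3033 20.0965 6.9168
62.9376 47.6585 28.0500 11.1191 2.0963
68.6556 56.0221 37.5434 17.4194 3.9076 0.0000
73.3834 62.9376 47.6585 26.3057 7.2840 0.0000 0.0000
77.2927 68.6556 56.0221 37.5434 13.5778 0.0000 0.0000 0.0000
80.5250 73.3834 62.9376 47.6585 25.3100 0.0000 0.0000 0.0000 0.0000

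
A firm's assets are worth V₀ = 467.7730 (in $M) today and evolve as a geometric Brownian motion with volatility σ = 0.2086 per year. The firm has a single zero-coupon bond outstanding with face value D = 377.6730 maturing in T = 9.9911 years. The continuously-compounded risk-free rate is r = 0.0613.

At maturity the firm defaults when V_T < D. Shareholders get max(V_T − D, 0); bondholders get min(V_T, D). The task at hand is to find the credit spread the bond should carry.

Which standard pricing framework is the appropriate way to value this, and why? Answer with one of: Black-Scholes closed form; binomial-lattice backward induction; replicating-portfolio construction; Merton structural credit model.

framework: Merton structural credit model

Key observation: with the firm-asset dynamics (V₀ = 467.7730) and a single zero-coupon liability of face 377.6730 given, debt value, spread, and default probability all derive from the option view of the balance sheet.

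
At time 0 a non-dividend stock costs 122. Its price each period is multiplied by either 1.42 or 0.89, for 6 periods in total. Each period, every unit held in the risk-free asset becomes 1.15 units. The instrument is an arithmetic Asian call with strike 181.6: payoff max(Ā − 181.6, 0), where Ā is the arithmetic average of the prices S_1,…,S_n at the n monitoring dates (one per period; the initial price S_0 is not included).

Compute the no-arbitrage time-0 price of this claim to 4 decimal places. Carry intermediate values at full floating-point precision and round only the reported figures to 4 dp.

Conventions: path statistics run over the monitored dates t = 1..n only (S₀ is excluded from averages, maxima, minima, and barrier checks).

Under the martingale measure an up-move has probability p* = 0.4906; value the claim as the probability-weighted average of per-path payoffs, discounted 6 periods at R = 1.15.
Enumerate all 2^6 = 64 price paths (U = up ×1.42, D = down ×0.89); each path with k up-moves has probability p*^k·(1−p*)^(6−k).
DDDDDD: Ā=82.7542, payoff=0.0000, prob=0.017479
UDDDDD: Ā=132.0348, payoff=0.0000, prob=0.016832
DUDDDD: Ā=121.2581, payoff=0.0000, prob=0.016832
UUDDDD: Ā=193.4680, payoff=11.8680, prob=0.016209
DDUDDD: Ā=111.6669, payoff=0.0000, prob=0.016832
UDUDDD: Ā=178.1651, payoff=0.0000, prob=0.016209
DUUDDD: Ā=167.3885, payoff=0.0000, prob=0.016209
UUUDDD: Ā=267.0693, payoff=85.4693, prob=0.015608
DDDUDD: Ā=103.1307, payoff=0.0000, prob=0.016832
UDDUDD: Ā=164.5456, payoff=0.0000, prob=0.016209
DUDUDD: Ā=153.7689, payoff=0.0000, prob=0.016209
UUDUDD: Ā=245.3392, payoff=63.7392, prob=0.015608
DDUUDD: Ā=144.1777, payoff=0.0000, prob=0.016209
UDUUDD: Ā=230.0363, payoff=48.4363, prob=0.015608
DUUUDD: Ā=219.2597, payoff=37.6597, prob=0.015608
UUUUDD: Ā=349.8300, payoff=168.2300, prob=0.015030
DDDDUD: Ā=95.5335, payoff=0.0000, prob=0.016832
UDDDUD: Ā=152.4242, payoff=0.0000, prob=0.016209
DUDDUD: Ā=141.6475, payoff=0.0000, prob=0.016209
UUDDUD: Ā=225.9994, payoff=44.3994, prob=0.015608
DDUDUD: Ā=132.0563, payoff=0.0000, prob=0.016209
UDUDUD: Ā=210.6966, payoff=29.0966, prob=0.015608
DUUDUD: Ā=199.9199, payoff=18.3199, prob=0.015608
UUUDUD: Ā=318.9733, payoff=137.3733, prob=0.015030
DDDUUD: Ā=123.5201, payoff=0.0000, prob=0.016209
UDDUUD: Ā=197.0770, payoff=15.4770, prob=0.015608
DUDUUD: Ā=186.3003, payoff=4.7003, prob=0.015608
UUDUUD: Ā=297.2433, payoff=115.6433, prob=0.015030
DDUUUD: Ā=176.7091, payoff=0.0000, prob=0.015608
UDUUUD: Ā=281.9404, payoff=100.3404, prob=0.015030
DUUUUD: Ā=271.1637, payoff=89.5637, prob=0.015030
UUUUUD: Ā=432.6432, payoff=251.0432, prob=0.014474
DDDDDU: Ā=88.7720, payoff=0.0000, prob=0.016832
UDDDDU: Ā=141.6362, payoff=0.0000, prob=0.016209
DUDDDU: Ā=130.8595, payoff=0.0000, prob=0.016209
UUDDDU: Ā=208.7870, payoff=27.1870, prob=0.015608
DDUDDU: Ā=121.2683, payoff=0.0000, prob=0.016209
UDUDDU: Ā=193.4842, payoff=11.8842, prob=0.015608
DUUDDU: Ā=182.7075, payoff=1.1075, prob=0.015608
UUUDDU: Ā=291.5109, payoff=109.9109, prob=0.015030
DDDUDU: Ā=112.7321, payoff=0.0000, prob=0.016209
UDDUDU: Ā=179.8646, payoff=0.0000, prob=0.015608
DUDUDU: Ā=169.0880, payoff=0.0000, prob=0.015608
UUDUDU: Ā=269.7808, payoff=88.1808, prob=0.015030
DDUUDU: Ā=159.4967, payoff=0.0000, prob=0.015608
UDUUDU: Ā=254.4779, payoff=72.8779, prob=0.015030
DUUUDU: Ā=243.7013, payoff=62.1013, prob=0.015030
UUUUDU: Ā=388.8267, payoff=207.2267, prob=0.014474
DDDDUU: Ā=105.1348, payoff=0.0000, prob=0.016209
UDDDUU: Ā=167.7432, payoff=0.0000, prob=0.015608
DUDDUU: Ā=156.9666, payoff=0.0000, prob=0.015608
UUDDUU: Ā=250.4410, payoff=68.8410, prob=0.015030
DDUDUU: Ā=147.3753, payoff=0.0000, prob=0.015608
UDUDUU: Ā=235.1382, payoff=53.5382, prob=0.015030
DUUDUU: Ā=224.3615, payoff=42.7615, prob=0.015030
UUUDUU: Ā=357.9700, payoff=176.3700, prob=0.014474
DDDUUU: Ā=138.8391, payoff=0.0000, prob=0.015608
UDDUUU: Ā=221.5186, payoff=39.9186, prob=0.015030
DUDUUU: Ā=210.7419, payoff=29.1419, prob=0.015030
UUDUUU: Ā=336.2399, payoff=154.6399, prob=0.014474
DDUUUU: Ā=201.1507, payoff=19.5507, prob=0.015030
UDUUUU: Ā=320.9371, payoff=139.3371, prob=0.014474
DUUUUU: Ā=310.1604, payoff=128.5604, prob=0.014474
UUUUUU: Ā=494.8627, payoff=313.2627, prob=0.013937
Price = Σ prob·payoff / R^6 = 43.913256 / 2.313061 = 18.9849

price = 18.9849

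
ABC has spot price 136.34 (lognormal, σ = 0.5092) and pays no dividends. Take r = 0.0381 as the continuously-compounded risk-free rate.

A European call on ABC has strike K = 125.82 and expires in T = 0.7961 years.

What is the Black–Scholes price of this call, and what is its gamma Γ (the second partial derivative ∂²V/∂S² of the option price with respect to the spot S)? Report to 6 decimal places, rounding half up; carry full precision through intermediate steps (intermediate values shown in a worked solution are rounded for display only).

σ√T = 0.5092·√0.7961 = 0.454331
d₁ = (ln(S/K) + (r+σ²/2)T) / (σ√T) = (ln(136.34/125.82) + (0.0381+0.5092²/2)·0.7961) / 0.454331 = (0.080299 + 0.133540) / 0.454331 = 0.470668
d₂ = d₁ − σ√T = 0.470668 − 0.454331 = 0.016337
e^{−rT} = 0.970124
N(d₁) = 0.681061,  N(d₂) = 0.506517
Call price V = S·N(d₁) − K·e^{−rT}·N(d₂) = 92.855882 − 61.826021 = 31.029861
φ(d₁) = (1/√(2π))·e^{−d₁²/2} = 0.357113
Γ = φ(d₁) / (S·σ·√T) = 0.005765

price = 31.029861
Γ = 0.005765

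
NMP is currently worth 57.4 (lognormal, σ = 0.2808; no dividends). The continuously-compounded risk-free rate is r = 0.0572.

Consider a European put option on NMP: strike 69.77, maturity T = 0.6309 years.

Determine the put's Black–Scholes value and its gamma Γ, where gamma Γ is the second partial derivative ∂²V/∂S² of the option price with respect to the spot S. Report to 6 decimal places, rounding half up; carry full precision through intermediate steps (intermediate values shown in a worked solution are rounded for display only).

σ√T = 0.2808·√0.6309 = 0.223037
d₁ = (ln(S/K) + (r+σ²/2)T) / (σ√T) = (ln(57.4/69.77) + (0.0572+0.2808²/2)·0.6309) / 0.223037 = (-0.195160 + 0.060960) / 0.223037 = -0.601691
d₂ = d₁ − σ√T = -0.601691 − 0.223037 = -0.824728
e^{−rT} = 0.964556
N(−d₁) = 0.726310,  N(−d₂) = 0.795237
Put price V = K·e^{−rT}·N(−d₂) − S·N(−d₁) = 53.517123 − 41.690202 = 11.826922
φ(d₁) = (1/√(2π))·e^{−d₁²/2} = 0.332886
Γ = φ(d₁) / (S·σ·√T) = 0.026002

price = 11.826922
Γ = 0.026002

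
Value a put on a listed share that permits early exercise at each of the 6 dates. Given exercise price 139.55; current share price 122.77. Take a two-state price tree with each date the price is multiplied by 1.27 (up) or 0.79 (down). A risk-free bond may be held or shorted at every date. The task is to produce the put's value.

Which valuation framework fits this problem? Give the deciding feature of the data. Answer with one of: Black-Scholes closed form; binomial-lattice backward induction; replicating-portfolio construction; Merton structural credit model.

framework: binomial-lattice backward induction

Key observation: an American put (K = 139.55, S₀ = 122.77) on a 6-date tree has no closed form — the optimal stopping decision is embedded and must be resolved recursively from expiry.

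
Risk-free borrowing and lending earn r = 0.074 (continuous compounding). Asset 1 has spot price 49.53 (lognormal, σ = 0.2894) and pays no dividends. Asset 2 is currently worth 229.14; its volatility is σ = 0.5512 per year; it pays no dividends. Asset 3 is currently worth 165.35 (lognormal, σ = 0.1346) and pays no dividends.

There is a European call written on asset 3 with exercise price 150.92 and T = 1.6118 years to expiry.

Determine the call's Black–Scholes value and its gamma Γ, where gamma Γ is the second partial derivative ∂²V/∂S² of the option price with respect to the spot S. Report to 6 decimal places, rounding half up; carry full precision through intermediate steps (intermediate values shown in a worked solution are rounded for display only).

price = 32.730018
Γ = 0.005925

σ√T = 0.1346·√1.6118 = 0.170884
d₁ = (ln(S/K) + (r+σ²/2)T) / (σ√T) = (ln(165.35/150.92) + (0.074+0.1346²/2)·1.6118) / 0.170884 = (0.091315 + 0.133874) / 0.170884 = 1.317787
d₂ = d₁ − σ√T = 1.317787 − 0.170884 = 1.146904
e^{−rT} = 0.887565
N(d₁) = 0.906213,  N(d₂) = 0.874289
Call price V = S·N(d₁) − K·e^{−rT}·N(d₂) = 149.842248 − 117.112229 = 32.730018
φ(d₁) = (1/√(2π))·e^{−d₁²/2} = 0.167425
Γ = φ(d₁) / (S·σ·√T) = 0.005925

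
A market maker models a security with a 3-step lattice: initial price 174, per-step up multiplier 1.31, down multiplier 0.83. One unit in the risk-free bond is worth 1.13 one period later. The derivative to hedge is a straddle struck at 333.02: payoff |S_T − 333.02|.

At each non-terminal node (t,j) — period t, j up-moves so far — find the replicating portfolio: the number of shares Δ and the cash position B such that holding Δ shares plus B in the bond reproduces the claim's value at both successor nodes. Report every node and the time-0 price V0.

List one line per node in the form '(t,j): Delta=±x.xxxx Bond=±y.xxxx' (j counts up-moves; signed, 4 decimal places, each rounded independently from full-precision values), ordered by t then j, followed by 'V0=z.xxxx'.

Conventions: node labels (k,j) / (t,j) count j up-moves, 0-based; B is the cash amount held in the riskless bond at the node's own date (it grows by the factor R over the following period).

The replicating-portfolio and risk-neutral prices coincide; use p* = (1.13−0.83)/(1.31−0.83) = 0.6250 for the latter.
Payoffs at expiry: V(3,0)=233.5291, V(3,1)=175.9921, V(3,2)=85.1808, V(3,3)=58.1478
  t=2,j=0: stock 119.8686 → up 157.0279 (V=175.9921), down 99.4909 (V=233.5291). Price 174.8394; hedge Δ=-1.0000, bond B=294.7080.
  t=2,j=1: stock 189.1902 → up 247.8392 (V=85.1808), down 157.0279 (V=175.9921). Price 105.5178; hedge Δ=-1.0000, bond B=294.7080.
  t=2,j=2: stock 298.6014 → up 391.1678 (V=58.1478), down 247.8392 (V=85.1808). Price 60.4294; hedge Δ=-0.1886, bond B=116.7481.
  t=1,j=0: stock 144.4200 → up 189.1902 (V=105.5178), down 119.8686 (V=174.8394). Price 116.3835; hedge Δ=-1.0000, bond B=260.8035.
  t=1,j=1: stock 227.9400 → up 298.6014 (V=60.4294), down 189.1902 (V=105.5178). Price 68.4403; hedge Δ=-0.4121, bond B=162.3744.
  t=0,j=0: stock 174.0000 → up 227.9400 (V=68.4403), down 144.4200 (V=116.3835). Price 76.4770; hedge Δ=-0.5740, bond B=176.3587.
Check: Δ(0,0)·S0 + B(0,0) = 76.4770 = V0.

(0,0): Delta=-0.5740 Bond=176.3587
(1,0): Delta=-1.0000 Bond=260.8035
(1,1): Delta=-0.4121 Bond=162.3744
(2,0): Delta=-1.0000 Bond=294.7080
(2,1): Delta=-1.0000 Bond=294.7080
(2,2): Delta=-0.1886 Bond=116.7481
V0=76.4770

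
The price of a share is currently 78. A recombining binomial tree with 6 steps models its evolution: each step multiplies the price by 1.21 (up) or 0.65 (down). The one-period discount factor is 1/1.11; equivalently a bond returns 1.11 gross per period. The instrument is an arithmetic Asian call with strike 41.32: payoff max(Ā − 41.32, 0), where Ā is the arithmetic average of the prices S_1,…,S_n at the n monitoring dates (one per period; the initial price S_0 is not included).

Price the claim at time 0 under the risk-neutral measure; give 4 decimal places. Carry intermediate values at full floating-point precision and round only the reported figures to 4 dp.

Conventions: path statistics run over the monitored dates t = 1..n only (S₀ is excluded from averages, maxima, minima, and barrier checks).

price = 39.0105

Set p* = 0.8214 (from d < R < u); the path-dependent value is the discounted p*-expectation over all price paths.
Enumerate all 2^6 = 64 price paths (U = up ×1.21, D = down ×0.65); each path with k up-moves has probability p*^k·(1−p*)^(6−k).
DDDDDD: Ā=22.3220, payoff=0.0000, prob=0.000032
UDDDDD: Ā=41.5533, payoff=0.2333, prob=0.000149
DUDDDD: Ā=34.2733, payoff=0.0000, prob=0.000149
UUDDDD: Ā=63.8011, payoff=22.4811, prob=0.000686
DDUDDD: Ā=29.5413, payoff=0.0000, prob=0.000149
UDUDDD: Ā=54.9923, payoff=13.6723, prob=0.000686
DUUDDD: Ā=47.7123, payoff=6.3923, prob=0.000686
UUUDDD: Ā=88.8183, payoff=47.4983, prob=0.003156
DDDUDD: Ā=26.4655, payoff=0.0000, prob=0.000149
UDDUDD: Ā=49.2666, payoff=7.9466, prob=0.000686
DUDUDD: Ā=41.9866, payoff=0.6666, prob=0.000686
UUDUDD: Ā=78.1596, payoff=36.8396, prob=0.003156
DDUUDD: Ā=37.2546, payoff=0.0000, prob=0.000686
UDUUDD: Ā=69.3508, payoff=28.0308, prob=0.003156
DUUUDD: Ā=62.0708, payoff=20.7508, prob=0.003156
UUUUDD: Ā=115.5472, payoff=74.2272, prob=0.014518
DDDDUD: Ā=24.4662, payoff=0.0000, prob=0.000149
UDDDUD: Ā=45.5449, payoff=4.2249, prob=0.000686
DUDDUD: Ā=38.2649, payoff=0.0000, prob=0.000686
UUDDUD: Ā=71.2315, payoff=29.9115, prob=0.003156
DDUDUD: Ā=33.5329, payoff=0.0000, prob=0.000686
UDUDUD: Ā=62.4227, payoff=21.1027, prob=0.003156
DUUDUD: Ā=55.1427, payoff=13.8227, prob=0.003156
UUUDUD: Ā=102.6503, payoff=61.3303, prob=0.014518
DDDUUD: Ā=30.4571, payoff=0.0000, prob=0.000686
UDDUUD: Ā=56.6970, payoff=15.3770, prob=0.003156
DUDUUD: Ā=49.4170, payoff=8.0970, prob=0.003156
UUDUUD: Ā=91.9916, payoff=50.6716, prob=0.014518
DDUUUD: Ā=44.6850, payoff=3.3650, prob=0.003156
UDUUUD: Ā=83.1828, payoff=41.8628, prob=0.014518
DUUUUD: Ā=75.9028, payoff=34.5828, prob=0.014518
UUUUUD: Ā=141.2960, payoff=99.9760, prob=0.066782
DDDDDU: Ā=23.1667, payoff=0.0000, prob=0.000149
UDDDDU: Ā=43.1257, payoff=1.8057, prob=0.000686
DUDDDU: Ā=35.8457, payoff=0.0000, prob=0.000686
UUDDDU: Ā=66.7282, payoff=25.4082, prob=0.003156
DDUDDU: Ā=31.1137, payoff=0.0000, prob=0.000686
UDUDDU: Ā=57.9194, payoff=16.5994, prob=0.003156
DUUDDU: Ā=50.6394, payoff=9.3194, prob=0.003156
UUUDDU: Ā=94.2672, payoff=52.9472, prob=0.014518
DDDUDU: Ā=28.0379, payoff=0.0000, prob=0.000686
UDDUDU: Ā=52.1937, payoff=10.8737, prob=0.003156
DUDUDU: Ā=44.9137, payoff=3.5937, prob=0.003156
UUDUDU: Ā=83.6086, payoff=42.2886, prob=0.014518
DDUUDU: Ā=40.1817, payoff=0.0000, prob=0.003156
UDUUDU: Ā=74.7998, payoff=33.4798, prob=0.014518
DUUUDU: Ā=67.5198, payoff=26.1998, prob=0.014518
UUUUDU: Ā=125.6907, payoff=84.3707, prob=0.066782
DDDDUU: Ā=26.0387, payoff=0.0000, prob=0.000686
UDDDUU: Ā=48.4720, payoff=7.1520, prob=0.003156
DUDDUU: Ā=41.1920, payoff=0.0000, prob=0.003156
UUDDUU: Ā=76.6805, payoff=35.3605, prob=0.014518
DDUDUU: Ā=36.4600, payoff=0.0000, prob=0.003156
UDUDUU: Ā=67.8717, payoff=26.5517, prob=0.014518
DUUDUU: Ā=60.5917, payoff=19.2717, prob=0.014518
UUUDUU: Ā=112.7937, payoff=71.4737, prob=0.066782
DDDUUU: Ā=33.3842, payoff=0.0000, prob=0.003156
UDDUUU: Ā=62.1460, payoff=20.8260, prob=0.014518
DUDUUU: Ā=54.8660, payoff=13.5460, prob=0.014518
UUDUUU: Ā=102.1351, payoff=60.8151, prob=0.066782
DDUUUU: Ā=50.1340, payoff=8.8140, prob=0.014518
UDUUUU: Ā=93.3263, payoff=52.0063, prob=0.066782
DUUUUU: Ā=86.0463, payoff=44.7263, prob=0.066782
UUUUUU: Ā=160.1785, payoff=118.8585, prob=0.307198
Price = Σ prob·payoff / R^6 = 72.965842 / 1.870415 = 39.0105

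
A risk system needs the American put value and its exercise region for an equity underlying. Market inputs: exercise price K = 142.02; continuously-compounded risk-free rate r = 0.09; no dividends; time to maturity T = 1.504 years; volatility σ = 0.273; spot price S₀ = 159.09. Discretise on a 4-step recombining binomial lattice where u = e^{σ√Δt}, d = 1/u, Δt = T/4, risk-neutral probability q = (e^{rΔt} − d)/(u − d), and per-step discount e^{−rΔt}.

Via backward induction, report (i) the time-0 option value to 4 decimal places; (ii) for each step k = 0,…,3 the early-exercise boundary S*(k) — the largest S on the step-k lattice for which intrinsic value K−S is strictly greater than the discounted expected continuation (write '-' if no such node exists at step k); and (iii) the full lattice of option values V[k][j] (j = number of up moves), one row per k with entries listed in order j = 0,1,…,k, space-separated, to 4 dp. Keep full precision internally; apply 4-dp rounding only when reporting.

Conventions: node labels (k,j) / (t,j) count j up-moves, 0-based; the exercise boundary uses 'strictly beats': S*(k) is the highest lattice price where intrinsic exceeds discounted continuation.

price = 7.4305
boundary = - - 113.8258 96.2808
tree:
7.4305
14.7343 2.1614
28.1942 5.0879 0.0000
45.7392 11.9770 0.0000 0.0000
60.5799 28.1942 0.0000 0.0000 0.0000

Δt=0.37600  u=1.18223  d=0.84586  q=0.56057  discount=0.96673
step 4 (expiry): payoffs max(K−S,0) = 60.5799 28.1942 0.0000 0.0000 0.0000
step 3: (k=3,j=0): S=96.2808, K−S=45.7392, hold=41.0137 ⇒ V=45.7392 exercise | (k=3,j=1): S=134.5680, K−S=7.4520, hold=11.9770 ⇒ V=11.9770 continue | (k=3,j=2): S=188.0806, K−S=0.0000, hold=0.0000 ⇒ V=0.0000 continue | (k=3,j=3): S=262.8731, K−S=0.0000, hold=0.0000 ⇒ V=0.0000 continue  boundary S*=96.2808
step 2: (k=2,j=0): S=113.8258, K−S=28.1942, hold=25.9209 ⇒ V=28.1942 exercise | (k=2,j=1): S=159.0900, K−S=0.0000, hold=5.0879 ⇒ V=5.0879 continue | (k=2,j=2): S=222.3541, K−S=0.0000, hold=0.0000 ⇒ V=0.0000 continue  boundary S*=113.8258
step 1: (k=1,j=0): S=134.5680, K−S=7.4520, hold=14.7343 ⇒ V=14.7343 continue | (k=1,j=1): S=188.0806, K−S=0.0000, hold=2.1614 ⇒ V=2.1614 continue  boundary S*=-
step 0: (k=0,j=0): S=159.0900, K−S=0.0000, hold=7.4305 ⇒ V=7.4305 continue  boundary S*=-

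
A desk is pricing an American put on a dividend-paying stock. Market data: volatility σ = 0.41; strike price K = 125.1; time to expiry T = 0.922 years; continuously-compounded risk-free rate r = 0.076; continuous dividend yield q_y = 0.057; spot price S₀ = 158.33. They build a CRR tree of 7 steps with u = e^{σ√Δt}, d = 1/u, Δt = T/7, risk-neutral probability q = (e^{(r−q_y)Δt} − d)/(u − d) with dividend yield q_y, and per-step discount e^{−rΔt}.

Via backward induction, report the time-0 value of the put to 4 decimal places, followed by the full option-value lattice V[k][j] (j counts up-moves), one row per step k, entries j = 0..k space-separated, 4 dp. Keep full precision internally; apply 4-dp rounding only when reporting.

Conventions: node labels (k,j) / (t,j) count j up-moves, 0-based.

price = 8.4772
tree:
8.4772
12.9267 3.6660
19.1947 6.1700 0.9347
27.5809 10.1952 1.7857 0.0000
38.0394 16.4356 3.4112 0.0000 0.0000
49.8598 25.5891 6.5164 0.0000 0.0000 0.0000
60.2623 37.7882 12.4482 0.0000 0.0000 0.0000 0.0000
69.2266 49.8598 23.7800 0.0000 0.0000 0.0000 0.0000 0.0000

Δt=0.13171, u=1.16044, d=0.86174, q=0.47126, disc=e^(-rΔt)=0.99004
k=7 terminal: V=max(K-S,0) → 69.2266 49.8598 23.7800 0.0000 0.0000 0.0000 0.0000 0.0000
k=6: j=0 S=64.8377 intr=60.2623 cont=59.5012 V=60.2623[EX]; j=1 S=87.3118 intr=37.7882 cont=37.1953 V=37.7882[EX]; j=2 S=117.5758 intr=7.5242 cont=12.4482 V=12.4482[hold]; j=3 S=158.3300 intr=0.0000 cont=0.0000 V=0.0000[hold]; j=4 S=213.2104 intr=0.0000 cont=0.0000 V=0.0000[hold]; j=5 S=287.1136 intr=0.0000 cont=0.0000 V=0.0000[hold]; j=6 S=386.6330 intr=0.0000 cont=0.0000 V=0.0000[hold]
k=5: j=0 S=75.2402 intr=49.8598 cont=49.1765 V=49.8598[EX]; j=1 S=101.3200 intr=23.7800 cont=25.5891 V=25.5891[hold]; j=2 S=136.4396 intr=0.0000 cont=6.5164 V=6.5164[hold]; j=3 S=183.7324 intr=0.0000 cont=0.0000 V=0.0000[hold]; j=4 S=247.4179 intr=0.0000 cont=0.0000 V=0.0000[hold]; j=5 S=333.1780 intr=0.0000 cont=0.0000 V=0.0000[hold]
k=4: j=0 S=87.3118 intr=37.7882 cont=38.0394 V=38.0394[hold]; j=1 S=117.5758 intr=7.5242 cont=16.4356 V=16.4356[hold]; j=2 S=158.3300 intr=0.0000 cont=3.4112 V=3.4112[hold]; j=3 S=213.2104 intr=0.0000 cont=0.0000 V=0.0000[hold]; j=4 S=287.1136 intr=0.0000 cont=0.0000 V=0.0000[hold]
k=3: j=0 S=101.3200 intr=23.7800 cont=27.5809 V=27.5809[hold]; j=1 S=136.4396 intr=0.0000 cont=10.1952 V=10.1952[hold]; j=2 S=183.7324 intr=0.0000 cont=1.7857 V=1.7857[hold]; j=3 S=247.4179 intr=0.0000 cont=0.0000 V=0.0000[hold]
k=2: j=0 S=117.5758 intr=7.5242 cont=19.1947 V=19.1947[hold]; j=1 S=158.3300 intr=0.0000 cont=6.1700 V=6.1700[hold]; j=2 S=213.2104 intr=0.0000 cont=0.9347 V=0.9347[hold]
k=1: j=0 S=136.4396 intr=0.0000 cont=12.9267 V=12.9267[hold]; j=1 S=183.7324 intr=0.0000 cont=3.6660 V=3.6660[hold]
k=0: j=0 S=158.3300 intr=0.0000 cont=8.4772 V=8.4772[hold]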